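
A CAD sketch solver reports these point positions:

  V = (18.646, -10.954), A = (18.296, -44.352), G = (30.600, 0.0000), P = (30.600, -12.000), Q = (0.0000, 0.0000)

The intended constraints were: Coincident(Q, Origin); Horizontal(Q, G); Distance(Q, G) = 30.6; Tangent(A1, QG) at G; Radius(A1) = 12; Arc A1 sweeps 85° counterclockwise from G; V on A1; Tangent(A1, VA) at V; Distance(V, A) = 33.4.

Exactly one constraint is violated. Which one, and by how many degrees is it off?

Tangent(A1, VA) at V — off by 4.40°.

Q = (0.00, 0.00) ✓; Q.y = 0.00, G.y = 0.00 ✓; |QG| = 30.60 ✓; ∠(PG, GQ) = 90.00° ✓; |PG| = 12.00 ✓; bearing(P→V) − bearing(P→G) = 85.00° ✓; |PV| = 12.00 ✓; ∠(PV, VA) = 85.60° ✗; |VA| = 33.40 ✓.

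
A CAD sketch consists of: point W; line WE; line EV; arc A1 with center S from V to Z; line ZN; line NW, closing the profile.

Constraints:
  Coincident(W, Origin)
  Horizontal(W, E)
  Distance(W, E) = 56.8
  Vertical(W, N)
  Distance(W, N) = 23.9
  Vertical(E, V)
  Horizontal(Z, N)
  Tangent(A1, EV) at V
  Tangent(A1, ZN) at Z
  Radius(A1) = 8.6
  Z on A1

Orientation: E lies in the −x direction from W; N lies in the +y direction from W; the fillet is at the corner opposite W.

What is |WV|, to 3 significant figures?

58.8

W is at the origin; W and E share the same y with |WE| = 56.8 and E on the −x side, so E = (-56.8, 0.00). W and N share the same x with |WN| = 23.9 and N on the +y side, so N = (0.00, 23.9). The virtual corner opposite W is at (-56.8, 23.9). The tangent condition forces SV to be normal to EV and A1 meets ZN tangentially, so SZ is at right angles to ZN, with radius 8.6, so the center S sits 8.6 in from both sides at S = (-48.2, 15.3). That places the tangent points at V = (-56.8, 15.3) on EV and Z = (-48.2, 23.9) on ZN. Then |WV| = |V − W| = 58.8.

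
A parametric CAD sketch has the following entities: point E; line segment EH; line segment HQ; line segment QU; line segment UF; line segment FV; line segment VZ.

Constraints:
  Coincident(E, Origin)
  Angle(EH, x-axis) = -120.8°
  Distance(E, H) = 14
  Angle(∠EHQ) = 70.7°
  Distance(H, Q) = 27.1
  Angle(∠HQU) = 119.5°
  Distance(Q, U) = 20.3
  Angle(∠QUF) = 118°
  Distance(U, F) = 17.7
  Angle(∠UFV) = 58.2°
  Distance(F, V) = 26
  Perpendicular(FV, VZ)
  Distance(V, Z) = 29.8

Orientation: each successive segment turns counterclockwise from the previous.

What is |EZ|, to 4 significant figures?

42.11

∠UFV = 58.2° gives FV at -127.2° from the x-axis; with |FV| = 26.0, V = (10.64, -6.293). FV is perpendicular to VZ, so VZ runs at -37.20°; with |VZ| = 29.8, Z = (34.38, -24.31). Then |EZ| = |Z − E| = 42.11.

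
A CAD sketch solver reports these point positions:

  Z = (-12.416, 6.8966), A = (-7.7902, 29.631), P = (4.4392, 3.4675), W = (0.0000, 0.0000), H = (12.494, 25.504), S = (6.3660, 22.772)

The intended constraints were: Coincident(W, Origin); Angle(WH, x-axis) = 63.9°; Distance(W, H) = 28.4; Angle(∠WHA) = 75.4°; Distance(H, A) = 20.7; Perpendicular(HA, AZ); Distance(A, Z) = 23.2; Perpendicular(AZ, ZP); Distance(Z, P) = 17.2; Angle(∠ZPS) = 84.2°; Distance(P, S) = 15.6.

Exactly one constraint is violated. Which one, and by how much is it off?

Distance(P, S) = 15.6 — off by 3.80.

W = (0.00, 0.00) ✓; WH at 63.90° ✓; |WH| = 28.40 ✓; ∠WHA = 75.40° ✓; |HA| = 20.70 ✓; ∠(HA, AZ) = 90.00° ✓; |AZ| = 23.20 ✓; ∠(AZ, ZP) = 90.00° ✓; |ZP| = 17.20 ✓; ∠ZPS = 84.20° ✓; |PS| = 19.40 ✗.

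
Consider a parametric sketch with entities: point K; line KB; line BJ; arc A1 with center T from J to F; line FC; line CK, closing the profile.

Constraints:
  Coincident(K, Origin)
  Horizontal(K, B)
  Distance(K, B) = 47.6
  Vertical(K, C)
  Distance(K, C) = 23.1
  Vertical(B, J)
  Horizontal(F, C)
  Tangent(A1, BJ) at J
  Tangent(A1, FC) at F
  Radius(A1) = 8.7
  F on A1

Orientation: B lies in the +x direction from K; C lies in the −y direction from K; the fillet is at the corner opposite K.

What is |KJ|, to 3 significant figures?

49.7

The virtual corner opposite K is at (47.6, -23.1). The tangent condition forces TJ to be normal to BJ and A1 meets FC tangentially, so TF is at right angles to FC, with radius 8.7, so the center T sits 8.7 in from both sides at T = (38.9, -14.4). That places the tangent points at J = (47.6, -14.4) on BJ and F = (38.9, -23.1) on FC. Then |KJ| = |J − K| = 49.7.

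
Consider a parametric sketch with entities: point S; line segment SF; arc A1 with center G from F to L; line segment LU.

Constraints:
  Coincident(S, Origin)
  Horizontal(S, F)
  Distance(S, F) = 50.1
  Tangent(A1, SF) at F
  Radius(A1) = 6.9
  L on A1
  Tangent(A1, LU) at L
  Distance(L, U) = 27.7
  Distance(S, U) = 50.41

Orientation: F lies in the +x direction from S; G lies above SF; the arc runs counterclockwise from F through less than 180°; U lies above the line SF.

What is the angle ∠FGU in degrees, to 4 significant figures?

155.4°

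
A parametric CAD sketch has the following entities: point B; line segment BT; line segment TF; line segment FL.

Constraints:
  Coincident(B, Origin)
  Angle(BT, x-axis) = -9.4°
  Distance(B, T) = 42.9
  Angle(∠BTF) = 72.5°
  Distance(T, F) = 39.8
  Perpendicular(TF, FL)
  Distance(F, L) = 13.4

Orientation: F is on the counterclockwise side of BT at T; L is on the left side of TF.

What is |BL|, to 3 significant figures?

38.5

B is at the origin; BT runs at -9.4° with length 42.9, so T = 42.9·(cos -9.4°, sin -9.4°) = (42.3, -7.01). ∠BTF = 72.5°, so TF runs at -9.4° + (180° − 72.5°) = 98.1° from the x-axis; with |TF| = 39.8, F = T + 39.8·(cos 98.1°, sin 98.1°) = (36.7, 32.4). TF ⟂ FL; with |FL| = 13.4 on the left of TF, L = F + 13.4·(-0.990, -0.141) = (23.4, 30.5). Then |BL| = |L − B| = 38.5.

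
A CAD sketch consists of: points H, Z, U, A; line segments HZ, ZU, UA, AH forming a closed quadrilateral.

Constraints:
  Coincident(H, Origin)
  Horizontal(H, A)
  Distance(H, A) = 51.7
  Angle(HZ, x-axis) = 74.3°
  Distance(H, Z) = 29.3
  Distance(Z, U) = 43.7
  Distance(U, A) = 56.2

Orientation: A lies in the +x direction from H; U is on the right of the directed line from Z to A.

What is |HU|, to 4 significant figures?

14.44

H is at the origin; H and A share the same y with |HA| = 51.7 and A in +x, so A = (51.7, 0). HZ runs at 74.3° with |HZ| = 29.3, so Z = (7.929, 28.21). U is determined by |ZU| = 43.7 and |UA| = 56.2 together: it lies at the intersection of circle(Z, 43.7) and circle(A, 56.2). With |ZA| = 52.07, the foot of the radical line on ZA is 14.05 from Z and the perpendicular offset is √(43.7² − 14.05²) = 41.38. Taking the right-of-ZA solution: U = (-2.680, -14.19).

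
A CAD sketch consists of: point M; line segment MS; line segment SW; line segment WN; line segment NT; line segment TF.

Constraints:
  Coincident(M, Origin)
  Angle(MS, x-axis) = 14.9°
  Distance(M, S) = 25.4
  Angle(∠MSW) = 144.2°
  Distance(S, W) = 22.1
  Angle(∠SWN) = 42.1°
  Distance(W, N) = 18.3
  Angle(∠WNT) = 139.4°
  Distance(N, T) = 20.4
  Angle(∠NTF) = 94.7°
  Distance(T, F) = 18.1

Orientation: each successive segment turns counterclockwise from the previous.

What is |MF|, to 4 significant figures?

21.16

∠WNT = 139.4° gives NT at -130.8° from the x-axis; with |NT| = 20.4, T = (7.120, 5.454). ∠NTF = 94.7° gives TF at -45.50° from the x-axis; with |TF| = 18.1, F = (19.81, -7.456). Then |MF| = |F − M| = 21.16.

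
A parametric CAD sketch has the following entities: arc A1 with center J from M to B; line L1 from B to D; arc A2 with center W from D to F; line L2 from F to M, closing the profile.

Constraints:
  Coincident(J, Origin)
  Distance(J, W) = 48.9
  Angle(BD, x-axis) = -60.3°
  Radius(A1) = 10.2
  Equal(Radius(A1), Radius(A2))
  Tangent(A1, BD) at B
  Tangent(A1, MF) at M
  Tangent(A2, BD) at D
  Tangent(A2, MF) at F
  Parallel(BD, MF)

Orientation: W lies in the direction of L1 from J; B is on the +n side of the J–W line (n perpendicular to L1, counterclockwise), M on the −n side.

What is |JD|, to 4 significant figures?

49.95

The slot axis is L1's direction at -60.3°, so u = (cos -60.3°, sin -60.3°) = (0.4955, -0.8686) and n = (−sin -60.3°, cos -60.3°) = (0.8686, 0.4955). J is at the origin and W lies 48.9 along u from J, so W = 48.9·u = (24.23, -42.48). Tangency of A1 to both parallel lines with radius 10.2 puts B and M at J ± 10.2·n: B = (8.860, 5.054), M = (-8.860, -5.054). Equal radii place D and F the same way about W: D = W + 10.2·n = (33.09, -37.42), F = W − 10.2·n = (15.37, -47.53). Then |JD| = |D − J| = 49.95.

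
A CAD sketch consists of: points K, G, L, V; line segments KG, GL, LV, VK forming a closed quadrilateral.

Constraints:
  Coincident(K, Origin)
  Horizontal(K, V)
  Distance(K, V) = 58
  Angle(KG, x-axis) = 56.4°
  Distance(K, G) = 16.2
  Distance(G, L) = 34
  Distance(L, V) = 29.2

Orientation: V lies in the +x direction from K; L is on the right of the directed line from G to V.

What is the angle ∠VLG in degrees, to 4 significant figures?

106.9°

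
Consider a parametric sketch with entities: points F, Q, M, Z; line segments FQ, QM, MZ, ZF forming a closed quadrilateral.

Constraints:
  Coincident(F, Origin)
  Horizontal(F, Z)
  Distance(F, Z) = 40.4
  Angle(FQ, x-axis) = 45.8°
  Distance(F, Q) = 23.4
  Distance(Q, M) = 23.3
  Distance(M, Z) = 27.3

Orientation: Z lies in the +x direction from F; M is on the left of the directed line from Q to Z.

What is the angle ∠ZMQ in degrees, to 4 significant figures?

70.41°

Checks: |QM| = 23.30 ✓; |MZ| = 27.30 ✓.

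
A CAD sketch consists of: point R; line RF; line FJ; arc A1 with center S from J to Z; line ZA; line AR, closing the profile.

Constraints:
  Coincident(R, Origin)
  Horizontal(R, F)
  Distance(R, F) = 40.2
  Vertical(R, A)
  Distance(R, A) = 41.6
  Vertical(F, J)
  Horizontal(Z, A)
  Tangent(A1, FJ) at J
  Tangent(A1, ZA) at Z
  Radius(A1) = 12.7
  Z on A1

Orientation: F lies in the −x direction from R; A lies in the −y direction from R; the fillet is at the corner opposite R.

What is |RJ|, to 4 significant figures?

49.51

R is at the origin; RF is horizontal with |RF| = 40.2 and F on the −x side, so F = (-40.20, 0.000). RA is vertical with |RA| = 41.6 and A on the −y side, so A = (0.000, -41.60). The virtual corner opposite R is at (-40.20, -41.60). The tangent condition forces SJ to be normal to FJ and A1 meets ZA tangentially, so SZ is at right angles to ZA, with radius 12.7, so the center S sits 12.7 in from both sides at S = (-27.50, -28.90). That places the tangent points at J = (-40.20, -28.90) on FJ and Z = (-27.50, -41.60) on ZA. Then |RJ| = |J − R| = 49.51.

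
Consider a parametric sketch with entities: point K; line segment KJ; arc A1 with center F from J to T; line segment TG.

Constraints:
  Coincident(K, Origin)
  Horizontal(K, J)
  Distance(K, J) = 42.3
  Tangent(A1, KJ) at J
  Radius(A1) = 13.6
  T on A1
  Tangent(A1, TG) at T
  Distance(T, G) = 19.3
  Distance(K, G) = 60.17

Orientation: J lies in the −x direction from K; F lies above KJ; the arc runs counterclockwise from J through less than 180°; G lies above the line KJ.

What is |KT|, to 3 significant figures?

40.9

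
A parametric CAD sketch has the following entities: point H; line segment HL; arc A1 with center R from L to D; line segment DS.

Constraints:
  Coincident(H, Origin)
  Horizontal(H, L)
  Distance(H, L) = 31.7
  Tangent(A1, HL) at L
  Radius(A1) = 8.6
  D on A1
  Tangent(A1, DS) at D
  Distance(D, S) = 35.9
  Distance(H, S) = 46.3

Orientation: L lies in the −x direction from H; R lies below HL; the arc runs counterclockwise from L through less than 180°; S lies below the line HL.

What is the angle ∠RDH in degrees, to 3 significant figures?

16.3°

H is at the origin; H and L share the same y with |HL| = 31.7 and L on the −x side, so L = (-31.7, 0.00). Since A1 is tangent to HL there, RL ⟂ HL, so R = L + (0, -8.6) = (-31.7, -8.60). Since RD ⟂ DS (tangency), |RS| = √(8.6² + 35.9²) = 36.9 regardless of where D sits on A1. So S lies on both circle(H, 46.3) and circle(R, 36.9); the below-HL intersection is S = (-17.7, -42.8). D is the foot of the tangent from S: D = (-38.7, -13.6).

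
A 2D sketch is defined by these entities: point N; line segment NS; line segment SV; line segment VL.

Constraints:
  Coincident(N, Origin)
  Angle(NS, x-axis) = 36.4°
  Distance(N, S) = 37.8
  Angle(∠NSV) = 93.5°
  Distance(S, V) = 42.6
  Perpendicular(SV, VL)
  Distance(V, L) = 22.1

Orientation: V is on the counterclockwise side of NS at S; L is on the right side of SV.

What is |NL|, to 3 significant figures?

74.8

N is at the origin; NS runs at 36.4° with length 37.8, so S = 37.8·(cos 36.4°, sin 36.4°) = (30.4, 22.4). ∠NSV = 93.5°, so SV runs at 36.4° + (180° − 93.5°) = 123° from the x-axis; with |SV| = 42.6, V = S + 42.6·(cos 123°, sin 123°) = (7.29, 58.2). SV ⟂ VL; with |VL| = 22.1 on the right of SV, L = V + 22.1·(0.840, 0.543) = (25.8, 70.2). Then |NL| = |L − N| = 74.8.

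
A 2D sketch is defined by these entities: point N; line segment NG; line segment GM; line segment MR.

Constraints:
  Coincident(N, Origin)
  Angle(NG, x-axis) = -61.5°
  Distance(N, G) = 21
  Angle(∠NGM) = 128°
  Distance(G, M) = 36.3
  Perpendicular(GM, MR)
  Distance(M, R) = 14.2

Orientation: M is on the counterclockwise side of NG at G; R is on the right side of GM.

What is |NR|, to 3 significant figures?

58.0

∠NGM = 128.0°, so GM runs at -61.5° + (180° − 128.0°) = -9.50° from the x-axis; with |GM| = 36.3, M = G + 36.3·(cos -9.50°, sin -9.50°) = (45.8, -24.4). The perpendicularity gives MR at right angles to GM; with |MR| = 14.2 on the right of GM, R = M + 14.2·(-0.165, -0.986) = (43.5, -38.5). Then |NR| = |R − N| = 58.0.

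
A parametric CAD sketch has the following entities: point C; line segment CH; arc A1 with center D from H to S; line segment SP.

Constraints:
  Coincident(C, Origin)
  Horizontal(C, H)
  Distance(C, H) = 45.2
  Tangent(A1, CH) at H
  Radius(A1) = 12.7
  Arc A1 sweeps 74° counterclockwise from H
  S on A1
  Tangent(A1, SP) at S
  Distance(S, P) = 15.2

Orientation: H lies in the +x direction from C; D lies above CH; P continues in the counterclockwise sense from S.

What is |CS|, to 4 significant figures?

58.14

Since A1 is tangent to CH there, DH ⟂ CH, so D = H + (0, 12.7) = (45.20, 12.70). On A1, H sits at bearing -90° from D; a 74° counterclockwise sweep puts S at bearing -16°, so S = D + 12.7·(cos -16°, sin -16°) = (57.41, 9.199). Then |CS| = |S − C| = 58.14.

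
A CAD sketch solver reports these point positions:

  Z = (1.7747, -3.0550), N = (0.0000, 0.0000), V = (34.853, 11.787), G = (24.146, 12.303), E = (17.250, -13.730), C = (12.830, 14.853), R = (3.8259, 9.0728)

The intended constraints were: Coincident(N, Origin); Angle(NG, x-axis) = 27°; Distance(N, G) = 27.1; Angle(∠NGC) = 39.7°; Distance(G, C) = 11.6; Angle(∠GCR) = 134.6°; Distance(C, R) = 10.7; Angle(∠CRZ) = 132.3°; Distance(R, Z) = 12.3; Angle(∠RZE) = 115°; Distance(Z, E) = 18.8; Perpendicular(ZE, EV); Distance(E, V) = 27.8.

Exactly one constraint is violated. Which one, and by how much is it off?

Distance(E, V) = 27.8 — off by 3.20.

N = (0.00, 0.00) ✓; NG at 27.00° ✓; |NG| = 27.10 ✓; ∠NGC = 39.70° ✓; |GC| = 11.60 ✓; ∠GCR = 134.6° ✓; |CR| = 10.70 ✓; ∠CRZ = 132.3° ✓; |RZ| = 12.30 ✓; ∠RZE = 115.0° ✓; |ZE| = 18.80 ✓; ∠(ZE, EV) = 90.00° ✓; |EV| = 31.00 ✗.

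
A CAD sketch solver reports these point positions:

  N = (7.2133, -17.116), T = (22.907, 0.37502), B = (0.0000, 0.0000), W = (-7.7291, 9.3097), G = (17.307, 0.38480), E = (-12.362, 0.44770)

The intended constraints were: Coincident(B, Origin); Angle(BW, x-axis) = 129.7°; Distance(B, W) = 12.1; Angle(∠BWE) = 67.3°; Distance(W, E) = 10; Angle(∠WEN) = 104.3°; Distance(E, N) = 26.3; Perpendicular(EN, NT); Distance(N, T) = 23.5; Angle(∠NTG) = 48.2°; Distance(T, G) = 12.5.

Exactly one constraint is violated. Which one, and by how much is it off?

Distance(T, G) = 12.5 — off by 6.90.

B = (0.00, 0.00) ✓; BW at 129.7° ✓; |BW| = 12.10 ✓; ∠BWE = 67.30° ✓; |WE| = 10.00 ✓; ∠WEN = 104.3° ✓; |EN| = 26.30 ✓; ∠(EN, NT) = 90.00° ✓; |NT| = 23.50 ✓; ∠NTG = 48.20° ✓; |TG| = 5.600 ✗.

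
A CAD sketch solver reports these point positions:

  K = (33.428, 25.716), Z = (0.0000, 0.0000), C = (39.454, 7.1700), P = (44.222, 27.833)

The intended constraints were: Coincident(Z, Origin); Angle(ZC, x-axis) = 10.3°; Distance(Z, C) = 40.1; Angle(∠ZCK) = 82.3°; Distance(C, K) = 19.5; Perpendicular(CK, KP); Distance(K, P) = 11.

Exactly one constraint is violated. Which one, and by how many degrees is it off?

Perpendicular(CK, KP) — off by 6.90°.

Z = (0.00, 0.00) ✓; ZC at 10.30° ✓; |ZC| = 40.10 ✓; ∠ZCK = 82.30° ✓; |CK| = 19.50 ✓; ∠(CK, KP) = 96.90° ✗; |KP| = 11.00 ✓.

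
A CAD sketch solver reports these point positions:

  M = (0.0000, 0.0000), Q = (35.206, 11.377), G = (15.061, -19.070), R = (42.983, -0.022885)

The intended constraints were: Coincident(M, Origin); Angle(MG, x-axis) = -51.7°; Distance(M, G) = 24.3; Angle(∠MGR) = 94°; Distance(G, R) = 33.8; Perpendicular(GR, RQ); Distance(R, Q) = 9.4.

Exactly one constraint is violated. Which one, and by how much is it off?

Distance(R, Q) = 9.4 — off by 4.40.

M = (0.00, 0.00) ✓; MG at -51.70° ✓; |MG| = 24.30 ✓; ∠MGR = 94.00° ✓; |GR| = 33.80 ✓; ∠(GR, RQ) = 90.00° ✓; |RQ| = 13.80 ✗.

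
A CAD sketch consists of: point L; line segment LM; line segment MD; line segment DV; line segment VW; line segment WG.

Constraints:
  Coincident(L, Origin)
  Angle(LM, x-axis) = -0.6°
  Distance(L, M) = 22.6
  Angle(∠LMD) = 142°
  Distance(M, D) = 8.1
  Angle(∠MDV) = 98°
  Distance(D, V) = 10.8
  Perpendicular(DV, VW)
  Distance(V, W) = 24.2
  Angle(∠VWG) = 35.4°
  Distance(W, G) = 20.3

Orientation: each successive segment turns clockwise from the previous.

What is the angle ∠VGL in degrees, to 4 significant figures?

93.88°

L is at the origin; LM runs at -0.6° with length 22.6, so M = (22.60, -0.2367). ∠LMD = 142.0° gives MD at -38.60° from the x-axis; with |MD| = 8.1, D = (28.93, -5.290). ∠MDV = 98.0° gives DV at -120.6° from the x-axis; with |DV| = 10.8, V = (23.43, -14.59). DV is perpendicular to VW, so VW runs at 149.4°; with |VW| = 24.2, W = (2.601, -2.267). ∠VWG = 35.4° gives WG at 4.800° from the x-axis; with |WG| = 20.3, G = (22.83, -0.5686). Then cos ∠VGL = GV·GL / (|GV||GL|), giving 93.88°.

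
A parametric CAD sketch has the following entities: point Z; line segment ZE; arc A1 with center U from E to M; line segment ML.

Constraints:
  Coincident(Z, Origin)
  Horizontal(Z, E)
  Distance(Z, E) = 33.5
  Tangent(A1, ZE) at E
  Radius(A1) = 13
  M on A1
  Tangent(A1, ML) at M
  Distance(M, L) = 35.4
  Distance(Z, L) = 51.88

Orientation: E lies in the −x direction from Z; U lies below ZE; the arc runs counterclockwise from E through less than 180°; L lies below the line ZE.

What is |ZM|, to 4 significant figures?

48.32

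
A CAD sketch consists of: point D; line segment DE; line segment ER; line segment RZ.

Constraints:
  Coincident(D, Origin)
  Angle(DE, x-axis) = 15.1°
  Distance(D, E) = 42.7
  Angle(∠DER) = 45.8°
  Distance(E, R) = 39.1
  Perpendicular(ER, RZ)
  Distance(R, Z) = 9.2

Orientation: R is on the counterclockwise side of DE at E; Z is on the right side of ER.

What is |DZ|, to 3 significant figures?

40.9

D is at the origin; DE runs at 15.1° with length 42.7, so E = 42.7·(cos 15.1°, sin 15.1°) = (41.2, 11.1). ∠DER = 45.8°, so ER runs at 15.1° + (180° − 45.8°) = 149° from the x-axis; with |ER| = 39.1, R = E + 39.1·(cos 149°, sin 149°) = (7.61, 31.1). ER is perpendicular to RZ; with |RZ| = 9.2 on the right of ER, Z = R + 9.2·(0.511, 0.860) = (12.3, 39.0). Then |DZ| = |Z − D| = 40.9.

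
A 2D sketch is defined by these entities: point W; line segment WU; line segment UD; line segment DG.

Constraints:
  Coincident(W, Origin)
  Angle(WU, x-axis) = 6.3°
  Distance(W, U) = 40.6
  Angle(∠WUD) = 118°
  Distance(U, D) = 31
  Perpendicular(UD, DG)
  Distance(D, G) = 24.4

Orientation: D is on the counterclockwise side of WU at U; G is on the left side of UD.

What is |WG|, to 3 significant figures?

51.4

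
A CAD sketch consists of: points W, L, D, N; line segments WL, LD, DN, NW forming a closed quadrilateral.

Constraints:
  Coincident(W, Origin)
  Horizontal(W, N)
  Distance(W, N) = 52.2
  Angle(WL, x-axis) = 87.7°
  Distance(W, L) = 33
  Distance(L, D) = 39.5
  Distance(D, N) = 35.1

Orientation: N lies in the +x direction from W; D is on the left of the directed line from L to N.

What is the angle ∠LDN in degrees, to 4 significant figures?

108.6°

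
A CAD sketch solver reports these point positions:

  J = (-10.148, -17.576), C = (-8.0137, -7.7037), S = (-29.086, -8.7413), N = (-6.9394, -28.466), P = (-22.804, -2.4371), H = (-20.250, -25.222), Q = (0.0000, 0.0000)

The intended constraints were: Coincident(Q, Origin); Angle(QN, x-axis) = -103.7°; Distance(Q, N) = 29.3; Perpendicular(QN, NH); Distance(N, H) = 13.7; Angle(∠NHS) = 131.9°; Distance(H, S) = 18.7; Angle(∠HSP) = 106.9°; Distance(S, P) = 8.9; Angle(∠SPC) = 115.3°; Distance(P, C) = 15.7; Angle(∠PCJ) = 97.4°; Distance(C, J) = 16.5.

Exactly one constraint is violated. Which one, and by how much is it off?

Distance(C, J) = 16.5 — off by 6.40.

Q = (0.00, 0.00) ✓; QN at -103.7° ✓; |QN| = 29.30 ✓; ∠(QN, NH) = 90.00° ✓; |NH| = 13.70 ✓; ∠NHS = 131.9° ✓; |HS| = 18.70 ✓; ∠HSP = 106.9° ✓; |SP| = 8.900 ✓; ∠SPC = 115.3° ✓; |PC| = 15.70 ✓; ∠PCJ = 97.40° ✓; |CJ| = 10.10 ✗.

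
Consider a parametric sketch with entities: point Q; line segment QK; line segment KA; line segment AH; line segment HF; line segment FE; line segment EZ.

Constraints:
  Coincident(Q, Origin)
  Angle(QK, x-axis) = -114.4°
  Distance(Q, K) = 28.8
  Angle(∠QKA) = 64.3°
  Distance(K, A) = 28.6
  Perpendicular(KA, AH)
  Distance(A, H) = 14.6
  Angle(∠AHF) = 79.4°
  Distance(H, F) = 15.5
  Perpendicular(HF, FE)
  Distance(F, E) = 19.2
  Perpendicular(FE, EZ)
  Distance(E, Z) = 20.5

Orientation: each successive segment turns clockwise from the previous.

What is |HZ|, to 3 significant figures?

19.8

HF is perpendicular to FE, so FE runs at -151°; with |FE| = 19.2, E = (-28.2, -17.8). FE ⟂ EZ, so EZ runs at 119°; with |EZ| = 20.5, Z = (-38.2, 0.0426). Then |HZ| = |Z − H| = 19.8.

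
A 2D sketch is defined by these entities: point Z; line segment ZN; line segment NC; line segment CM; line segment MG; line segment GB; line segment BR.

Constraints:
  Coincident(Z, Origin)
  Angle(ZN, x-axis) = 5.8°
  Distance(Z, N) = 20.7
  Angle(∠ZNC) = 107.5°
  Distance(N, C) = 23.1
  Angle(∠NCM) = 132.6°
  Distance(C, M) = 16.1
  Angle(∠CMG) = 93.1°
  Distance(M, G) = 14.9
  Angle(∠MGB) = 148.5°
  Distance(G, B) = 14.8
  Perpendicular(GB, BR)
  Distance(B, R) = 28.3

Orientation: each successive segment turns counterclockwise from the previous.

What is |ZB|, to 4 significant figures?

16.74

Z is at the origin; ZN runs at 5.8° with length 20.7, so N = (20.59, 2.092). ∠ZNC = 107.5° gives NC at 78.30° from the x-axis; with |NC| = 23.1, C = (25.28, 24.71). ∠NCM = 132.6° gives CM at 125.7° from the x-axis; with |CM| = 16.1, M = (15.88, 37.79). ∠CMG = 93.1° gives MG at -147.4° from the x-axis; with |MG| = 14.9, G = (3.331, 29.76). ∠MGB = 148.5° gives GB at -115.9° from the x-axis; with |GB| = 14.8, B = (-3.134, 16.45). Then |ZB| = |B − Z| = 16.74.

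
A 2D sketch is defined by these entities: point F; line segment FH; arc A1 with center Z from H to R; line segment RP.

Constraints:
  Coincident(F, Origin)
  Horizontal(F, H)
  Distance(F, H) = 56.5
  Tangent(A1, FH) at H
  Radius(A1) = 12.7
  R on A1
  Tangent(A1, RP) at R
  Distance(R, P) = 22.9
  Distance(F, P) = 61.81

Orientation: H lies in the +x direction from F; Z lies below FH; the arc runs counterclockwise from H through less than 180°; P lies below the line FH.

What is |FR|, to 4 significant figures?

46.69

F is at the origin; FH is horizontal with |FH| = 56.5 and H on the +x side, so H = (56.50, 0.000). The tangent condition forces ZH to be normal to FH, so Z = H + (0, -12.7) = (56.50, -12.70). Since ZR ⟂ RP (tangency), |ZP| = √(12.7² + 22.9²) = 26.19 regardless of where R sits on A1. So P lies on both circle(F, 61.81) and circle(Z, 26.19); the below-FH intersection is P = (48.93, -37.77). R is the foot of the tangent from P: R = (44.09, -15.39).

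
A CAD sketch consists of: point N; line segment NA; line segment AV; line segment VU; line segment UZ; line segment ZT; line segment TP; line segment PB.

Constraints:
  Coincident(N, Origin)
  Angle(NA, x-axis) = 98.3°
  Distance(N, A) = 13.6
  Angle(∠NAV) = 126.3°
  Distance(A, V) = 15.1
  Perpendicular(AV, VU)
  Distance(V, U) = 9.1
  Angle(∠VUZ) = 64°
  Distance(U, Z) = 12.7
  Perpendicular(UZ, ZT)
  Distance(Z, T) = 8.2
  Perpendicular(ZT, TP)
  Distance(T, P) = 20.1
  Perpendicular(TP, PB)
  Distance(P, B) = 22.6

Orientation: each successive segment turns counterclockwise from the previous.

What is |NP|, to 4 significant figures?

33.93

N is at the origin; NA runs at 98.3° with length 13.6, so A = (-1.963, 13.46). ∠NAV = 126.3° gives AV at 152.0° from the x-axis; with |AV| = 15.1, V = (-15.30, 20.55). AV ⟂ VU, so VU runs at -118.0°; with |VU| = 9.1, U = (-19.57, 12.51). ∠VUZ = 64.0° gives UZ at -2.000° from the x-axis; with |UZ| = 12.7, Z = (-6.876, 12.07). The perpendicularity gives ZT at right angles to UZ, so ZT runs at 88.00°; with |ZT| = 8.2, T = (-6.590, 20.26). The perpendicularity gives TP at right angles to ZT, so TP runs at 178.0°; with |TP| = 20.1, P = (-26.68, 20.97). Then |NP| = |P − N| = 33.93.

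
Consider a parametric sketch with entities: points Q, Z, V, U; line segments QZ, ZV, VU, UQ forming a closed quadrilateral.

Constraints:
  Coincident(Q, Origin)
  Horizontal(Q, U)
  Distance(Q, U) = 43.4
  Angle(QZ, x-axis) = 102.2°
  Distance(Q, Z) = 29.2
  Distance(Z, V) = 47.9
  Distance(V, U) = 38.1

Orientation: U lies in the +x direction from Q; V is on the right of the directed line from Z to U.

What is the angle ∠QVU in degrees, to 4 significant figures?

92.51°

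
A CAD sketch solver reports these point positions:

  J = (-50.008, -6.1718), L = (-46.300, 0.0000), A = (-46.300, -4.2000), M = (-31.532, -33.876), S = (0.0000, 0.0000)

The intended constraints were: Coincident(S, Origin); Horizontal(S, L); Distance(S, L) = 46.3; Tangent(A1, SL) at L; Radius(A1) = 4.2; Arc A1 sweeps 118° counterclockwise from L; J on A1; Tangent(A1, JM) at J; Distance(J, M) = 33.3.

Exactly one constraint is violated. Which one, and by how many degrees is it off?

Tangent(A1, JM) at J — off by 5.70°.

S = (0.00, 0.00) ✓; S.y = 0.00, L.y = 0.00 ✓; |SL| = 46.30 ✓; ∠(AL, LS) = 90.00° ✓; |AL| = 4.200 ✓; bearing(A→J) − bearing(A→L) = 118.0° ✓; |AJ| = 4.200 ✓; ∠(AJ, JM) = 84.30° ✗; |JM| = 33.30 ✓.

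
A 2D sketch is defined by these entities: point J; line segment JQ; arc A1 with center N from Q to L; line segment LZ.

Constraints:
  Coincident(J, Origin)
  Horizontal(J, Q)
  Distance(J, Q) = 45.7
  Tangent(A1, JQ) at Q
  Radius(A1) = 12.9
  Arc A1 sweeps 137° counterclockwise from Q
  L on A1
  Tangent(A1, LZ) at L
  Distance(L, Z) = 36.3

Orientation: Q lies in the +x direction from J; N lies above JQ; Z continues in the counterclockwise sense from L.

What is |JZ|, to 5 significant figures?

54.761

On A1, Q sits at bearing -90° from N; a 137° counterclockwise sweep puts L at bearing 47°, so L = N + 12.9·(cos 47°, sin 47°) = (54.498, 22.334). A1 meets LZ tangentially, so NL is at right angles to LZ, so LZ runs along (−sin 47°, cos 47°); with |LZ| = 36.3, Z = (27.950, 47.091). Then |JZ| = |Z − J| = 54.761.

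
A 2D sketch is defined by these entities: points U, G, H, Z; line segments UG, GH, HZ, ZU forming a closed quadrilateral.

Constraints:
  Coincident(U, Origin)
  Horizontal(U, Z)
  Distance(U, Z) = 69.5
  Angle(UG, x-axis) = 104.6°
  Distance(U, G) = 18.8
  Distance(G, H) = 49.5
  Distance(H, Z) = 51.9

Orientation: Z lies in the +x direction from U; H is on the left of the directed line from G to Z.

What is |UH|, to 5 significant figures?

57.018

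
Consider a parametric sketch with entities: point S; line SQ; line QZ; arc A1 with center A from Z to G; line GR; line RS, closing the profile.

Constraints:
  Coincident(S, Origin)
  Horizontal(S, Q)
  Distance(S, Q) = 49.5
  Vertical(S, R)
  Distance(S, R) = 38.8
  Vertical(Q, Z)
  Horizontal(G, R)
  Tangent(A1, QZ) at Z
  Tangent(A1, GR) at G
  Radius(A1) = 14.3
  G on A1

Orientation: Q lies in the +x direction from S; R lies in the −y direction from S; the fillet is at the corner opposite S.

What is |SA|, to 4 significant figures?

42.89

S and R share the same x with |SR| = 38.8 and R on the −y side, so R = (0.000, -38.80). The virtual corner opposite S is at (49.50, -38.80). A1 meets QZ tangentially, so AZ is at right angles to QZ and A1 meets GR tangentially, so AG is at right angles to GR, with radius 14.3, so the center A sits 14.3 in from both sides at A = (35.20, -24.50). Then |SA| = |A − S| = 42.89.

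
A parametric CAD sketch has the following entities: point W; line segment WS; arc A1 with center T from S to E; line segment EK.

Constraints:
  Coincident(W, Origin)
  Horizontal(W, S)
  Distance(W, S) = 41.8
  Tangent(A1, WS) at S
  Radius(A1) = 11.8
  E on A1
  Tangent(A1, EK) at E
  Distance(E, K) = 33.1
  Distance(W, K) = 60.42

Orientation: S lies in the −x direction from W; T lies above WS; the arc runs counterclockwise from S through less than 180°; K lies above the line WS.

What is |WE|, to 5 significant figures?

33.682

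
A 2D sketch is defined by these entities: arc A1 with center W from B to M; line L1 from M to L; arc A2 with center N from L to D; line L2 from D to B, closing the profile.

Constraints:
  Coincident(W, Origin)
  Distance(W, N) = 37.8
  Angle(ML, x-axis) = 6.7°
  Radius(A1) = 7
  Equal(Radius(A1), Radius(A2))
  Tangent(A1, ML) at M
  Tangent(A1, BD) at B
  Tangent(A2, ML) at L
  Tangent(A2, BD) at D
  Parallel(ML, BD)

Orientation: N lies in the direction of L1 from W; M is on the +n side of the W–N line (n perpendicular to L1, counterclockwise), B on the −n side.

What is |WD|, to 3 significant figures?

38.4

The slot axis is L1's direction at 6.7°, so u = (cos 6.7°, sin 6.7°) = (0.993, 0.117) and n = (−sin 6.7°, cos 6.7°) = (-0.117, 0.993). W is at the origin and N lies 37.8 along u from W, so N = 37.8·u = (37.5, 4.41). Tangency of A1 to both parallel lines with radius 7.0 puts M and B at W ± 7.0·n: M = (-0.817, 6.95), B = (0.817, -6.95). Equal radii place L and D the same way about N: L = N + 7.0·n = (36.7, 11.4), D = N − 7.0·n = (38.4, -2.54). Then |WD| = |D − W| = 38.4.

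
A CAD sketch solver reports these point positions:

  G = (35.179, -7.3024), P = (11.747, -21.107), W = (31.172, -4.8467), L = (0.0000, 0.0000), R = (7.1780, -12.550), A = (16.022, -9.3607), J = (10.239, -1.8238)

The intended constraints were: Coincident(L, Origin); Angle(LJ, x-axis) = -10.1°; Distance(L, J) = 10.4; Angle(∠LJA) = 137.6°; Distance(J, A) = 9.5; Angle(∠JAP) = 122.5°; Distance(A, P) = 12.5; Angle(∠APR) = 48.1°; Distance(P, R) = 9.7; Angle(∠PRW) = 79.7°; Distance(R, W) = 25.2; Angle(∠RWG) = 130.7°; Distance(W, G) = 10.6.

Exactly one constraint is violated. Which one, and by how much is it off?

Distance(W, G) = 10.6 — off by 5.90.

L = (0.00, 0.00) ✓; LJ at -10.10° ✓; |LJ| = 10.40 ✓; ∠LJA = 137.6° ✓; |JA| = 9.500 ✓; ∠JAP = 122.5° ✓; |AP| = 12.50 ✓; ∠APR = 48.10° ✓; |PR| = 9.700 ✓; ∠PRW = 79.70° ✓; |RW| = 25.20 ✓; ∠RWG = 130.7° ✓; |WG| = 4.700 ✗.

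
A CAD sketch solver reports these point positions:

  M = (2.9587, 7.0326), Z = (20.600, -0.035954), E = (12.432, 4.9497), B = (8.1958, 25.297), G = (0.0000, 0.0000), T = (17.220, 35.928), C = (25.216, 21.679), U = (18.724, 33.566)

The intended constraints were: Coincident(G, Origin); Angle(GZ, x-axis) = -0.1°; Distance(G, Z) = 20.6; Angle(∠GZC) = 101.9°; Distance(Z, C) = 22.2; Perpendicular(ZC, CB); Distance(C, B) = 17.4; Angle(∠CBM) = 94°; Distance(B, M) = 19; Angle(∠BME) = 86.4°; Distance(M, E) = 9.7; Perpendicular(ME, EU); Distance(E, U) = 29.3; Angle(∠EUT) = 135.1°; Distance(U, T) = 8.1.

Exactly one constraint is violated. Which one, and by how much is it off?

Distance(U, T) = 8.1 — off by 5.30.

G = (0.00, 0.00) ✓; GZ at -0.1000° ✓; |GZ| = 20.60 ✓; ∠GZC = 101.9° ✓; |ZC| = 22.20 ✓; ∠(ZC, CB) = 90.00° ✓; |CB| = 17.40 ✓; ∠CBM = 94.00° ✓; |BM| = 19.00 ✓; ∠BME = 86.40° ✓; |ME| = 9.700 ✓; ∠(ME, EU) = 90.00° ✓; |EU| = 29.30 ✓; ∠EUT = 135.1° ✓; |UT| = 2.800 ✗.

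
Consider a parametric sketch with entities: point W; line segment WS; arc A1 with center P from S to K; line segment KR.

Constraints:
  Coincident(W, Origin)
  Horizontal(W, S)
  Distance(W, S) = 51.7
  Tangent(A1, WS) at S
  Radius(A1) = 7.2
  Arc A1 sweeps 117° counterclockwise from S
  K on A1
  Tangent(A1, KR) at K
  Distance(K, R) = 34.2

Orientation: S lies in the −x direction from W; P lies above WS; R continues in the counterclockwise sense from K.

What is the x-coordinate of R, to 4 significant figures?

-60.81

W is at the origin; W and S share the same y with |WS| = 51.7 and S on the −x side, so S = (-51.70, 0.000). Since A1 is tangent to WS there, PS ⟂ WS, so P = S + (0, 7.2) = (-51.70, 7.200). On A1, S sits at bearing -90° from P; a 117° counterclockwise sweep puts K at bearing 27°, so K = P + 7.2·(cos 27°, sin 27°) = (-45.28, 10.47). Tangency of A1 to KR means the radius PK is perpendicular to KR, so KR runs along (−sin 27°, cos 27°); with |KR| = 34.2, R = (-60.81, 40.94). So R.x = -60.81.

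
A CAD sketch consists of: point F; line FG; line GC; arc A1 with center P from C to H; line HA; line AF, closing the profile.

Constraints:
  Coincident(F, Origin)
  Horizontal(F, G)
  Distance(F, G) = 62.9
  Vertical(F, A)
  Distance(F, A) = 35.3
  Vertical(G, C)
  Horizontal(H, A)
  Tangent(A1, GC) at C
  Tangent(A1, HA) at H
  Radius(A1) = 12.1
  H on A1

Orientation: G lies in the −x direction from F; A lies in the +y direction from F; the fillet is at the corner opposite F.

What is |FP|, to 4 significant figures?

55.85

FA is vertical with |FA| = 35.3 and A on the +y side, so A = (0.000, 35.30). The virtual corner opposite F is at (-62.90, 35.30). Since A1 is tangent to GC there, PC ⟂ GC and tangency of A1 to HA means the radius PH is perpendicular to HA, with radius 12.1, so the center P sits 12.1 in from both sides at P = (-50.80, 23.20). Then |FP| = |P − F| = 55.85.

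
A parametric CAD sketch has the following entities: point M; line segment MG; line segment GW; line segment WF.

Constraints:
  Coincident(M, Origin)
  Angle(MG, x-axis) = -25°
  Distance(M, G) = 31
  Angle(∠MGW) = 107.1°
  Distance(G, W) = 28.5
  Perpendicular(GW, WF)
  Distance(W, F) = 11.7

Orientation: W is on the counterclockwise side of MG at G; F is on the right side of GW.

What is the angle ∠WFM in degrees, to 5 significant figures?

42.306°

∠MGW = 107.1°, so GW runs at -25.0° + (180° − 107.1°) = 47.900° from the x-axis; with |GW| = 28.5, W = G + 28.5·(cos 47.900°, sin 47.900°) = (47.203, 8.0451). GW ⟂ WF; with |WF| = 11.7 on the right of GW, F = W + 11.7·(0.74198, -0.67043) = (55.884, 0.20115). Then cos ∠WFM = FW·FM / (|FW||FM|), giving 42.306°.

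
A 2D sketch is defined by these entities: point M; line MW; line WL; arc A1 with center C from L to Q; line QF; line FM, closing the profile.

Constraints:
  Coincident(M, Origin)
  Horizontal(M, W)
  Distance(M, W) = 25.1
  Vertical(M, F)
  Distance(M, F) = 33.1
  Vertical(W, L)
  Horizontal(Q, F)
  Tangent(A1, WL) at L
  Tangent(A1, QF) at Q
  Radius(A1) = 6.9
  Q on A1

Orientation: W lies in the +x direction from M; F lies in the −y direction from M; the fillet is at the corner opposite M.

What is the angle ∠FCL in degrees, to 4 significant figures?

159.2°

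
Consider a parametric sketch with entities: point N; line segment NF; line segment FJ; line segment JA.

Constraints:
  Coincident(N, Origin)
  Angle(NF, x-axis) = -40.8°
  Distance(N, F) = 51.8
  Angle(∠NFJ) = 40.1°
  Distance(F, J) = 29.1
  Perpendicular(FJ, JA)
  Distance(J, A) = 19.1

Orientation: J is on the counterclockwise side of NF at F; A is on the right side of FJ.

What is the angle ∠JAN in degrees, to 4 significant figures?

11.34°

N is at the origin; NF runs at -40.8° with length 51.8, so F = 51.8·(cos -40.8°, sin -40.8°) = (39.21, -33.85). ∠NFJ = 40.1°, so FJ runs at -40.8° + (180° − 40.1°) = 99.10° from the x-axis; with |FJ| = 29.1, J = F + 29.1·(cos 99.10°, sin 99.10°) = (34.61, -5.113). FJ is perpendicular to JA; with |JA| = 19.1 on the right of FJ, A = J + 19.1·(0.9874, 0.1582) = (53.47, -2.093). Then cos ∠JAN = AJ·AN / (|AJ||AN|), giving 11.34°.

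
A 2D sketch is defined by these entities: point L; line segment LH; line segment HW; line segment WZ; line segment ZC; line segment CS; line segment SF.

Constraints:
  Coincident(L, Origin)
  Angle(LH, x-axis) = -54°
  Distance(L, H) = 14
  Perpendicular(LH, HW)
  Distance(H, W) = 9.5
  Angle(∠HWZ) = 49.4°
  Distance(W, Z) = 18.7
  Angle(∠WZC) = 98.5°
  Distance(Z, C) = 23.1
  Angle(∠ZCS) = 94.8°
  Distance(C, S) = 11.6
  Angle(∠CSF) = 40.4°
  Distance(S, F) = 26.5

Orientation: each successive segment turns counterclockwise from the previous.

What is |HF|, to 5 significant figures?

20.560

L is at the origin; LH runs at -54.0° with length 14.0, so H = (8.2290, -11.326). The perpendicularity gives HW at right angles to LH, so HW runs at 36.000°; with |HW| = 9.5, W = (15.915, -5.7423). ∠HWZ = 49.4° gives WZ at 166.60° from the x-axis; with |WZ| = 18.7, Z = (-2.2763, -1.4086). ∠WZC = 98.5° gives ZC at -111.90° from the x-axis; with |ZC| = 23.1, C = (-10.892, -22.842). ∠ZCS = 94.8° gives CS at -26.700° from the x-axis; with |CS| = 11.6, S = (-0.52916, -28.054). ∠CSF = 40.4° gives SF at 112.90° from the x-axis; with |SF| = 26.5, F = (-10.841, -3.6423). Then |HF| = |F − H| = 20.560.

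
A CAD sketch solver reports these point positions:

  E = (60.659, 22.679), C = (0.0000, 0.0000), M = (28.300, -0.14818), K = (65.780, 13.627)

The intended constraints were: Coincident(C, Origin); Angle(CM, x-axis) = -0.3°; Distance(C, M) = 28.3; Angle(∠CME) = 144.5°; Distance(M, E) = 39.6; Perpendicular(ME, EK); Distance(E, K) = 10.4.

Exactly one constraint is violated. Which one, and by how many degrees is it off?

Perpendicular(ME, EK) — off by 5.70°.

C = (0.00, 0.00) ✓; CM at -0.3000° ✓; |CM| = 28.30 ✓; ∠CME = 144.5° ✓; |ME| = 39.60 ✓; ∠(ME, EK) = 95.70° ✗; |EK| = 10.40 ✓.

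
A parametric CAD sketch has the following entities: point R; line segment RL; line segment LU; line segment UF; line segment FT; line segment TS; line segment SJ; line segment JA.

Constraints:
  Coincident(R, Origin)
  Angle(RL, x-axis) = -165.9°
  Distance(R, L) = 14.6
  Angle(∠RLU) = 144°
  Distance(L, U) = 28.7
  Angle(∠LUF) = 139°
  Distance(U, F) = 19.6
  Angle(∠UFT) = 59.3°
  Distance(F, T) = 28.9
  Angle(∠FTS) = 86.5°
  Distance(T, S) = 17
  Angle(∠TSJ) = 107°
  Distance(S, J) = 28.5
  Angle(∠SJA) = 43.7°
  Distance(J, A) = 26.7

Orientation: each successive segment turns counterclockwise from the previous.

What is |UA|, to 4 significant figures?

16.34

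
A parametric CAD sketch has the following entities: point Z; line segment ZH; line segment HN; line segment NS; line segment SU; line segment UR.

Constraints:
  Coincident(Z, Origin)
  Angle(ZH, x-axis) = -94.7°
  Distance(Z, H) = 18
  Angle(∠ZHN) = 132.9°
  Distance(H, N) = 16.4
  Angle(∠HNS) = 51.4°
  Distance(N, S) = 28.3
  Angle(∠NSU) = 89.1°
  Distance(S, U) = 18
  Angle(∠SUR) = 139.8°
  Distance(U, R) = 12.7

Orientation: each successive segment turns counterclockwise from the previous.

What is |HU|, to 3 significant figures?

18.5

∠HNS = 51.4° gives NS at 81.0° from the x-axis; with |NS| = 28.3, S = (14.0, -2.10). ∠NSU = 89.1° gives SU at 172° from the x-axis; with |SU| = 18.0, U = (-3.81, 0.438). Then |HU| = |U − H| = 18.5.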